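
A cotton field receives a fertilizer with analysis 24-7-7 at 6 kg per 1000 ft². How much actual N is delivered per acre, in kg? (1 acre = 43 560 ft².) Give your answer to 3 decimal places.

nitrogen per 1000 ft² = 6 × 24% = 1.44 kg.
Convert to per acre: 1.44 × 43.56 = 62.7264 kg.

62.726 kg N per acre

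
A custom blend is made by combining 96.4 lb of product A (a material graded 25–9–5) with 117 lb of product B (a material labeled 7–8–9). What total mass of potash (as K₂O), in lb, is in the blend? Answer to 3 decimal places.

K₂O mass = 5%×96.4 + 9%×117 = 15.35 lb.

15.350 lb K₂O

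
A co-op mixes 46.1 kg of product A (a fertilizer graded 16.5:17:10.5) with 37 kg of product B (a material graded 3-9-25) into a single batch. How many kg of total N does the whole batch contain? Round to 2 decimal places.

N mass = 16.5%×46.1 + 3%×37 = 8.7165 kg.

8.72 kg N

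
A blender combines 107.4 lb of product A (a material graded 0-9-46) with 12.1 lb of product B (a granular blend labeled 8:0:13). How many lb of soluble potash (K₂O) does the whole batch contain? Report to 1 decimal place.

K₂O mass = 46%×107.4 + 13%×12.1 = 50.977 lb.

51.0 lb K₂O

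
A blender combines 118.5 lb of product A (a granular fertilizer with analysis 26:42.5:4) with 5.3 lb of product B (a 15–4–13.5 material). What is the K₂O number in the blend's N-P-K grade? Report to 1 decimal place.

4.4% K₂O

Total mass = 118.5 + 5.3 = 123.8 lb.
K₂O mass = 4%×118.5 + 13.5%×5.3 = 5.4555 lb.
% K₂O = 5.4555 / 123.8 = 4.4067%.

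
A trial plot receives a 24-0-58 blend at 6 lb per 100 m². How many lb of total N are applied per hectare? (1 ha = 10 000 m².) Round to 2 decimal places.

nitrogen per 100 m² = 6 × 24% = 1.44 lb.
Convert to per hectare: 1.44 × 100 = 144 lb.

144.00 lb N per hectare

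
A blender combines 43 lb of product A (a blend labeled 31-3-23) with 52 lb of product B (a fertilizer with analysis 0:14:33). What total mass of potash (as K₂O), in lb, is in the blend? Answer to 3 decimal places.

K₂O mass = 23%×43 + 33%×52 = 27.05 lb.

27.050 lb K₂O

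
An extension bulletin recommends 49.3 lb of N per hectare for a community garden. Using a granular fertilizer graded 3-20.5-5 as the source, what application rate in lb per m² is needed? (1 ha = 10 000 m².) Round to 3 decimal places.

0.164 lb of product per sq m

Product per hectare = 49.3 / 3% = 1643.33 lb.
Convert to per m²: 1643.33 × 0.0001 = 0.164333 lb.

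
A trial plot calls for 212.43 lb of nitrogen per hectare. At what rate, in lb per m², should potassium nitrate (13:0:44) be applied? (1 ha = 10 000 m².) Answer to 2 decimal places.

Product per hectare = 212.43 / 13% = 1634.08 lb.
Convert to per m²: 1634.08 × 0.0001 = 0.163408 lb.

0.16 lb of product per sq m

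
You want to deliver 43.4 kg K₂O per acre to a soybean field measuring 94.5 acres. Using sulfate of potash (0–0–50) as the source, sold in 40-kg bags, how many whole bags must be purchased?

206 bags

Product per acre = 43.4 / 50% = 86.8 kg.
Total product = 86.8 × 94.5 = 8202.6 kg.
Bags = ⌈8202.6 / 40⌉ = 206.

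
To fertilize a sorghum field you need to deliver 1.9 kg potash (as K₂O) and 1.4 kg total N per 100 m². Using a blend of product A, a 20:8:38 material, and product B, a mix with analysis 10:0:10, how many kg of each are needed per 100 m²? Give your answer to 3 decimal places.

Per-100 m² balance (a = product A, b = product B):
K₂O: 0.38·a + 0.1·b = 1.9
N: 0.2·a + 0.1·b = 1.4
Eliminate a: (row1) − 0.38/0.2·(row2) → -0.09·b = -0.76, so b = 8.44444.
Back-substitute: a = (1.9 − 0.1·8.44444) / 0.38 = 2.77778.

2.778 kg product A, 8.444 kg product B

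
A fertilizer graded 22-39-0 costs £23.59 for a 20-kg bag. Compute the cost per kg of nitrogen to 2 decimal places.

N in bag = 20 × 22% = 4.4 kg.
Cost per kg N = £23.59 / 4.4 = £5.3614.

£5.36 per kg N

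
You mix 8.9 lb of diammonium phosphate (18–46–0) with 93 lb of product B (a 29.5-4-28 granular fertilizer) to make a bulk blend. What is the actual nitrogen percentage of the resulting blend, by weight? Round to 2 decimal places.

28.50% N

Total mass = 8.9 + 93 = 101.9 lb.
N mass = 18%×8.9 + 29.5%×93 = 29.037 lb.
% N = 29.037 / 101.9 = 28.4956%.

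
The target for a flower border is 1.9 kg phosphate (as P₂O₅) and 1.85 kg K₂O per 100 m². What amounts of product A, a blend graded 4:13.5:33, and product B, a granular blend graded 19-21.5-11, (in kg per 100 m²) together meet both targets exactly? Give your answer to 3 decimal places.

With a, b = kg per 100 m² of product A and product B:
P₂O₅: 0.135·a + 0.215·b = 1.9
K₂O: 0.33·a + 0.11·b = 1.85
Solving simultaneously: a = 3.36453, b = 6.7246.

3.365 kg product A, 6.725 kg product B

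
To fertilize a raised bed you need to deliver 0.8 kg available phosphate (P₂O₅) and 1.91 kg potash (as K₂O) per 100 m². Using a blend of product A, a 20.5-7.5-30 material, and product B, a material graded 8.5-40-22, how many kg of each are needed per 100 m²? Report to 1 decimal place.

5.7 kg product A, 0.9 kg product B

Let a = kg of product A, b = kg of product B (per 100 m²).
P₂O₅: 0.075·a + 0.4·b = 0.8
K₂O: 0.3·a + 0.22·b = 1.91
Solving simultaneously: a = 5.68116, b = 0.934783.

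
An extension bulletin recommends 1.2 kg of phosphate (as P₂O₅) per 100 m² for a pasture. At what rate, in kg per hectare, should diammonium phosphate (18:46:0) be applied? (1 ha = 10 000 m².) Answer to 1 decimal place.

Product per 100 m² = 1.2 / 46% = 2.6087 kg.
Convert to per hectare: 2.6087 × 100 = 260.87 kg.

260.9 kg of product per hectare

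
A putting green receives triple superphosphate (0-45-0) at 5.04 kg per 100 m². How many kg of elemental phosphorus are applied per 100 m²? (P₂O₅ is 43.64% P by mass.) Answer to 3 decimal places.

0.990 kg P per hundred sq m

P₂O₅ per 100 m² = 5.04 × 45% = 2.268 kg.
Elemental P = 2.268 × 0.4364 = 0.989755 kg per 100 m².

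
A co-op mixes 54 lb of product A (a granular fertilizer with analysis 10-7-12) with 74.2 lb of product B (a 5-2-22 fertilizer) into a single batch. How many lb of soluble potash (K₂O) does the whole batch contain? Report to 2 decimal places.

K₂O mass = 12%×54 + 22%×74.2 = 22.804 lb.

22.80 lb K₂O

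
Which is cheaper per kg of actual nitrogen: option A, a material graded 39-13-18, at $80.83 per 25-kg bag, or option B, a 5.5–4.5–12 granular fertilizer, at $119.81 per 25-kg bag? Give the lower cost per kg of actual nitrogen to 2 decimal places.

option A: N per bag = 25 × 39% = 9.75 kg; cost = 80.83 / 9.75 = $8.2903/kg N.
option B: N per bag = 25 × 5.5% = 1.375 kg; cost = 119.81 / 1.375 = $87.1345/kg N.
option A is cheaper.

$8.29 per kg N (option A)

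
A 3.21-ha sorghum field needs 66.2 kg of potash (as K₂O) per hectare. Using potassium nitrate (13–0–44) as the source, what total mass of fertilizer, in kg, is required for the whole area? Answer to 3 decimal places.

Product per hectare = 66.2 / 44% = 150.455 kg.
Total product = 150.455 × 3.21 = 482.9591 kg.

482.959 kg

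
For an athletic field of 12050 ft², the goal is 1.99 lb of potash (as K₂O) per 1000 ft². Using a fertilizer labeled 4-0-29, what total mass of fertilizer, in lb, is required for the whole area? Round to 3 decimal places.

Product per 1000 ft² = 1.99 / 29% = 6.86207 lb.
Total product = 6.86207 × 12050 / 1000 = 82.6879 lb.

82.688 lb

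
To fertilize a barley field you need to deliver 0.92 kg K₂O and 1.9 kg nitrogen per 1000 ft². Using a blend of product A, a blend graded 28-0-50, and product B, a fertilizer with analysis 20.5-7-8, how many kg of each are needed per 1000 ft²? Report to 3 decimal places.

Per-1000 ft² balance (a = product A, b = product B):
K₂O: 0.5·a + 0.08·b = 0.92
N: 0.28·a + 0.205·b = 1.9
Solving simultaneously: a = 0.456929, b = 8.64419.

0.457 kg product A, 8.644 kg product B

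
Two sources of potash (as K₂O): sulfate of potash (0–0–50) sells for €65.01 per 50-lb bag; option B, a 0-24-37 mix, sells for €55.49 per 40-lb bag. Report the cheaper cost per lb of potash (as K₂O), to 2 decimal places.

sulfate of potash: K₂O per bag = 50 × 50% = 25 lb; cost = 65.01 / 25 = €2.6004/lb K₂O.
option B: K₂O per bag = 40 × 37% = 14.8 lb; cost = 55.49 / 14.8 = €3.7493/lb K₂O.
sulfate of potash is cheaper.

€2.60 per lb K₂O (sulfate of potash)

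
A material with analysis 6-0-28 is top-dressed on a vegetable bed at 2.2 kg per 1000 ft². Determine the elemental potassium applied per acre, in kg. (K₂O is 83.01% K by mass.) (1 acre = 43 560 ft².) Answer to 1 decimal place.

22.3 kg K per acre

K₂O per 1000 ft² = 2.2 × 28% = 0.616 kg.
Elemental K = 0.616 × 0.8301 = 0.511342 kg per 1000 ft².
Convert to per acre: 0.511342 × 43.56 = 22.274 kg.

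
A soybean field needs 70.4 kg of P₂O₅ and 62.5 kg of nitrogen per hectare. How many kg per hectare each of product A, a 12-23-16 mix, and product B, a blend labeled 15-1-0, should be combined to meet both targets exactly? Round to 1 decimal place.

Per-hectare balance (a = product A, b = product B):
P₂O₅: 0.23·a + 0.01·b = 70.4
N: 0.12·a + 0.15·b = 62.5
Solving simultaneously: a = 298.348, b = 177.988.

298.3 kg product A, 178.0 kg product B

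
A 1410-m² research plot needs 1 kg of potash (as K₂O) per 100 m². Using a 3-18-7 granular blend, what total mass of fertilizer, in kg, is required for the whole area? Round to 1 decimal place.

Product per 100 m² = 1 / 7% = 14.2857 kg.
Total product = 14.2857 × 1410 / 100 = 201.429 kg.

201.4 kg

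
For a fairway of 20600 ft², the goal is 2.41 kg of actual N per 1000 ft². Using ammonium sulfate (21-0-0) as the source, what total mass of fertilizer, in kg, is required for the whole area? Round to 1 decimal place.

Product per 1000 ft² = 2.41 / 21% = 11.4762 kg.
Total product = 11.4762 × 20600 / 1000 = 236.41 kg.

236.4 kg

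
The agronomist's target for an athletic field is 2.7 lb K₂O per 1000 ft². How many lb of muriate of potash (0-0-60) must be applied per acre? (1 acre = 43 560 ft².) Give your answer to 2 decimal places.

Product per 1000 ft² = 2.7 / 60% = 4.5 lb.
Convert to per acre: 4.5 × 43.56 = 196.02 lb.

196.02 lb of product per acre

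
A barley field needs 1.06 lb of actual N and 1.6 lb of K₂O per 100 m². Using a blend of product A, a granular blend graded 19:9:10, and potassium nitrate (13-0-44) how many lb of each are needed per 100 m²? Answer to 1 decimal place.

3.7 lb product A, 2.8 lb potassium nitrate

Per-100 m² balance (a = product A, b = potassium nitrate):
N: 0.19·a + 0.13·b = 1.06
K₂O: 0.1·a + 0.44·b = 1.6
Eliminate b: (row1) − 0.13/0.44·(row2) → 0.160455·a = 0.587273, so a = 3.66006.
Then b = (1.6 − 0.1·3.66006) / 0.44 = 2.80453.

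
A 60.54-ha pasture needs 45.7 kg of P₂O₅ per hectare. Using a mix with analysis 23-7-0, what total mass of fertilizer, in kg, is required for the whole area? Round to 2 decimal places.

39523.97 kg

Product per hectare = 45.7 / 7% = 652.857 kg.
Total product = 652.857 × 60.54 = 39523.971 kg.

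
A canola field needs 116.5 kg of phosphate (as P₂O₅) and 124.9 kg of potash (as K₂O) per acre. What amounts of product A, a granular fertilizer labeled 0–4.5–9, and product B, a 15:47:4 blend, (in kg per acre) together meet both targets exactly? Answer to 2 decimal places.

1334.40 kg product A, 120.11 kg product B

Per-acre balance (a = product A, b = product B):
P₂O₅: 0.045·a + 0.47·b = 116.5
K₂O: 0.09·a + 0.04·b = 124.9
Eliminate a: (row1) − 0.045/0.09·(row2) → 0.45·b = 54.05, so b = 120.111.
Back-substitute: a = (116.5 − 0.47·120.111) / 0.045 = 1334.395.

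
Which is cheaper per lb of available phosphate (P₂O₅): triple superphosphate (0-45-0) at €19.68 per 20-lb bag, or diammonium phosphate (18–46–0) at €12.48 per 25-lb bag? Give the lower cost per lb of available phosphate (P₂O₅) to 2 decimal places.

triple superphosphate: P₂O₅ per bag = 20 × 45% = 9 lb; cost = 19.68 / 9 = €2.1867/lb P₂O₅.
diammonium phosphate: P₂O₅ per bag = 25 × 46% = 11.5 lb; cost = 12.48 / 11.5 = €1.0852/lb P₂O₅.
diammonium phosphate is cheaper.

€1.09 per lb P₂O₅ (diammonium phosphate)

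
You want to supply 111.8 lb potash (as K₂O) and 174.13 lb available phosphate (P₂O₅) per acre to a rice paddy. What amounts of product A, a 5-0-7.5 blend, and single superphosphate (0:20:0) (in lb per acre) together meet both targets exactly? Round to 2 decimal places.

1490.67 lb product A, 870.65 lb single superphosphate

Let a = lb of product A, b = lb of single superphosphate (per acre).
K₂O: 0.075·a + 0·b = 111.8
P₂O₅: 0·a + 0.2·b = 174.13
Solving simultaneously: a = 1490.667, b = 870.65.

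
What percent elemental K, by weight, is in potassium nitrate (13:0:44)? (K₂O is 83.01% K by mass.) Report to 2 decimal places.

%K = 44 × 0.8301 = 36.5244%.

36.52% K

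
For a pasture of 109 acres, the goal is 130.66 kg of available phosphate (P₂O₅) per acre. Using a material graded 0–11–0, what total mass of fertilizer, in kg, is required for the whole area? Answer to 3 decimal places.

Product per acre = 130.66 / 11% = 1187.82 kg.
Total product = 1187.82 × 109 = 129472.1818 kg.

129472.182 kg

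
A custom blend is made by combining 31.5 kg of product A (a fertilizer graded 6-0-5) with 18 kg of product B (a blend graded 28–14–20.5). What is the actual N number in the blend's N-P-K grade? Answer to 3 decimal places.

14.000% N

Total mass = 31.5 + 18 = 49.5 kg.
N mass = 6%×31.5 + 28%×18 = 6.93 kg.
% N = 6.93 / 49.5 = 14%.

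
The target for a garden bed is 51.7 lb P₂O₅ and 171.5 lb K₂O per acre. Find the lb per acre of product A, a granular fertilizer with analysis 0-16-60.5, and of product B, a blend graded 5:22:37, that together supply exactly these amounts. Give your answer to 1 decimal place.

251.7 lb product A, 51.9 lb product B

With a, b = lb per acre of product A and product B:
P₂O₅: 0.16·a + 0.22·b = 51.7
K₂O: 0.605·a + 0.37·b = 171.5
Eliminate a: (row1) − 0.16/0.605·(row2) → 0.122149·b = 6.34463, so b = 51.9418.
Back-substitute: a = (51.7 − 0.22·51.9418) / 0.16 = 251.705.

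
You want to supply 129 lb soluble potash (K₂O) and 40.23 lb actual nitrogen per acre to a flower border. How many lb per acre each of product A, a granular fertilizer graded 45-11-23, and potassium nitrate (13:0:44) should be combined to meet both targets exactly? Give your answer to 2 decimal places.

With a, b = lb per acre of product A and potassium nitrate:
K₂O: 0.23·a + 0.44·b = 129
N: 0.45·a + 0.13·b = 40.23
Solving simultaneously: a = 5.53956, b = 290.286.

5.54 lb product A, 290.29 lb potassium nitrate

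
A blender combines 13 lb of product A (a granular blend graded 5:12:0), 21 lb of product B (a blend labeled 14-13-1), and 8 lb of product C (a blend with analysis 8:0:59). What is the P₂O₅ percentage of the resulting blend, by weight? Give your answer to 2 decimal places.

Total mass = 13 + 21 + 8 = 42 lb.
P₂O₅ mass = 12%×13 + 13%×21 + 0%×8 = 4.29 lb.
% P₂O₅ = 4.29 / 42 = 10.2143%.

10.21% P₂O₅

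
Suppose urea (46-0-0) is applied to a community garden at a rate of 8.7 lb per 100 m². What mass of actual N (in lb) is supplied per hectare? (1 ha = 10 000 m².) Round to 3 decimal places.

400.200 lb N per hectare

nitrogen per 100 m² = 8.7 × 46% = 4.002 lb.
Convert to per hectare: 4.002 × 100 = 400.2 lb.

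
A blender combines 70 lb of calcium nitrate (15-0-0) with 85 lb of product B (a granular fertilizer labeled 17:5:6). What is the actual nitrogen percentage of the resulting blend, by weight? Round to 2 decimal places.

Total mass = 70 + 85 = 155 lb.
N mass = 15%×70 + 17%×85 = 24.95 lb.
% N = 24.95 / 155 = 16.0968%.

16.10% N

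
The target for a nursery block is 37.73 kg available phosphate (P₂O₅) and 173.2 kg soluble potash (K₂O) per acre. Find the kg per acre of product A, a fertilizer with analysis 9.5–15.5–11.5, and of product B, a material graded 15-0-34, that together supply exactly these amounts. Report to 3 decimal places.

243.419 kg product A, 427.079 kg product B

With a, b = kg per acre of product A and product B:
P₂O₅: 0.155·a + 0·b = 37.73
K₂O: 0.115·a + 0.34·b = 173.2
From row1: a = (37.73 − 0·b) / 0.155.
Into row2: 0.115·(37.73 − 0·b)/0.155 + 0.34·b = 173.2 → b = 427.0787, a = 243.4194.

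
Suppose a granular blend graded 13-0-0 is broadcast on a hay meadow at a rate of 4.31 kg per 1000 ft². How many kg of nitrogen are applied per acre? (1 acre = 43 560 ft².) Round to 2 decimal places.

nitrogen per 1000 ft² = 4.31 × 13% = 0.5603 kg.
Convert to per acre: 0.5603 × 43.56 = 24.4067 kg.

24.41 kg N per acre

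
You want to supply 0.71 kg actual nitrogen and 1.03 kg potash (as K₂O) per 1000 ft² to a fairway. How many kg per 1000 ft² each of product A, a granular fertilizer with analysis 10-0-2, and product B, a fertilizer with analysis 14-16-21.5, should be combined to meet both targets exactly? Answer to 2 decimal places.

Let a = kg of product A, b = kg of product B (per 1000 ft²).
N: 0.1·a + 0.14·b = 0.71
K₂O: 0.02·a + 0.215·b = 1.03
From row1: a = (0.71 − 0.14·b) / 0.1.
Into row2: 0.02·(0.71 − 0.14·b)/0.1 + 0.215·b = 1.03 → b = 4.74866, a = 0.451872.

0.45 kg product A, 4.75 kg product B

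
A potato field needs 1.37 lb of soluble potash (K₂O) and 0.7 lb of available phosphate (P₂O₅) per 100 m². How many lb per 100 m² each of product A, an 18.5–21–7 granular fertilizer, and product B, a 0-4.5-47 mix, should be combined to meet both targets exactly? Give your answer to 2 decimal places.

With a, b = lb per 100 m² of product A and product B:
K₂O: 0.07·a + 0.47·b = 1.37
P₂O₅: 0.21·a + 0.045·b = 0.7
From row1: a = (1.37 − 0.47·b) / 0.07.
Into row2: 0.21·(1.37 − 0.47·b)/0.07 + 0.045·b = 0.7 → b = 2.49817, a = 2.79801.

2.80 lb product A, 2.50 lb product B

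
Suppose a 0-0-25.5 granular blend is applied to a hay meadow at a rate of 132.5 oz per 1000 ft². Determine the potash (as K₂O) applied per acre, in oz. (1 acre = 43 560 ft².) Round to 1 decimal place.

1471.8 oz K₂O per acre

K₂O per 1000 ft² = 132.5 × 25.5% = 33.7875 oz.
Convert to per acre: 33.7875 × 43.56 = 1471.78 oz.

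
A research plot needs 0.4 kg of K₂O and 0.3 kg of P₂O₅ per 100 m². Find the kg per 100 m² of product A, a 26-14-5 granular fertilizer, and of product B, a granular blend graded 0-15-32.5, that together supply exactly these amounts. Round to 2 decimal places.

With a, b = kg per 100 m² of product A and product B:
K₂O: 0.05·a + 0.325·b = 0.4
P₂O₅: 0.14·a + 0.15·b = 0.3
Solving simultaneously: a = 0.986842, b = 1.07895.

0.99 kg product A, 1.08 kg product B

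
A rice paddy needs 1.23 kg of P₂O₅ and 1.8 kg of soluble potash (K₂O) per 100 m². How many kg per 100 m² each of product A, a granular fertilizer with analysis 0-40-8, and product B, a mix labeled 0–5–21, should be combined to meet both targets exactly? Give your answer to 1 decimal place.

2.1 kg product A, 7.8 kg product B

With a, b = kg per 100 m² of product A and product B:
P₂O₅: 0.4·a + 0.05·b = 1.23
K₂O: 0.08·a + 0.21·b = 1.8
Eliminate b: (row1) − 0.05/0.21·(row2) → 0.380952·a = 0.801429, so a = 2.10375.
Then b = (1.8 − 0.08·2.10375) / 0.21 = 7.77.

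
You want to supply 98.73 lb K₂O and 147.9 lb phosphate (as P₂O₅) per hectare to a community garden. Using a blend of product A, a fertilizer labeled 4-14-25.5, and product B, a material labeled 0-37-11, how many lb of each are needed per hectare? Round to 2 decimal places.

With a, b = lb per hectare of product A and product B:
K₂O: 0.255·a + 0.11·b = 98.73
P₂O₅: 0.14·a + 0.37·b = 147.9
From row1: a = (98.73 − 0.11·b) / 0.255.
Into row2: 0.14·(98.73 − 0.11·b)/0.255 + 0.37·b = 147.9 → b = 302.626, a = 256.632.

256.63 lb product A, 302.63 lb product B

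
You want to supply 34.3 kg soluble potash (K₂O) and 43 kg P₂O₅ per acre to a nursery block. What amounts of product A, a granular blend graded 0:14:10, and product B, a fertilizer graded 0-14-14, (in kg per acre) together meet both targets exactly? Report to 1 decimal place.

With a, b = kg per acre of product A and product B:
K₂O: 0.1·a + 0.14·b = 34.3
P₂O₅: 0.14·a + 0.14·b = 43
Solving simultaneously: a = 217.5, b = 89.6429.

217.5 kg product A, 89.6 kg product B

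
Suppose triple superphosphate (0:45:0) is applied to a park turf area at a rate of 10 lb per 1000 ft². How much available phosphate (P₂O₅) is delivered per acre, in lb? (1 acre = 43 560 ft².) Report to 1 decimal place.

196.0 lb P₂O₅ per acre

P₂O₅ per 1000 ft² = 10 × 45% = 4.5 lb.
Convert to per acre: 4.5 × 43.56 = 196.02 lb.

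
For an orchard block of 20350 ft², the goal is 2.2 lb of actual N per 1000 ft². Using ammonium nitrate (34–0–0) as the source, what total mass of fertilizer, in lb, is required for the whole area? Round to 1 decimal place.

Product per 1000 ft² = 2.2 / 34% = 6.47059 lb.
Total product = 6.47059 × 20350 / 1000 = 131.676 lb.

131.7 lb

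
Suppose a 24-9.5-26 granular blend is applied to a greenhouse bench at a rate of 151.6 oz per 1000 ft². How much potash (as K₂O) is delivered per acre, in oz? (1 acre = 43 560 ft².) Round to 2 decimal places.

1716.96 oz K₂O per acre

K₂O per 1000 ft² = 151.6 × 26% = 39.416 oz.
Convert to per acre: 39.416 × 43.56 = 1716.961 oz.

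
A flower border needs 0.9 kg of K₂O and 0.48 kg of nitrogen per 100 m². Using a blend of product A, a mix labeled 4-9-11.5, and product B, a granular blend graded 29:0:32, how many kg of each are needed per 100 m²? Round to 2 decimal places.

Per-100 m² balance (a = product A, b = product B):
K₂O: 0.115·a + 0.32·b = 0.9
N: 0.04·a + 0.29·b = 0.48
Solving simultaneously: a = 5.22628, b = 0.934307.

5.23 kg product A, 0.93 kg product B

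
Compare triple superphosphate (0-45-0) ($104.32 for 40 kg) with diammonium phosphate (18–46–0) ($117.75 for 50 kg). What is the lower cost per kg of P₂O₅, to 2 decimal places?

$5.12 per kg P₂O₅ (diammonium phosphate)

triple superphosphate: P₂O₅ per bag = 40 × 45% = 18 kg; cost = 104.32 / 18 = $5.7956/kg P₂O₅.
diammonium phosphate: P₂O₅ per bag = 50 × 46% = 23 kg; cost = 117.75 / 23 = $5.1196/kg P₂O₅.
diammonium phosphate is cheaper.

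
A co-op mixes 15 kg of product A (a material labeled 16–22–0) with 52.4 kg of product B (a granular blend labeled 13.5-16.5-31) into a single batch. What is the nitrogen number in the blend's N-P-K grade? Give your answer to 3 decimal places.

Total mass = 15 + 52.4 = 67.4 kg.
N mass = 16%×15 + 13.5%×52.4 = 9.474 kg.
% N = 9.474 / 67.4 = 14.0564%.

14.056% N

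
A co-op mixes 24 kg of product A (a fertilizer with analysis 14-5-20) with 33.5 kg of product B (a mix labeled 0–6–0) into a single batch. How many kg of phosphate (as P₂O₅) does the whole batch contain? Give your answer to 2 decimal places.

P₂O₅ mass = 5%×24 + 6%×33.5 = 3.21 kg.

3.21 kg P₂O₅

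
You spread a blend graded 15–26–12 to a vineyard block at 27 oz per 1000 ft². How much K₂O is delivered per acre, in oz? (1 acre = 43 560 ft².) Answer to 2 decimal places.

141.13 oz K₂O per acre

K₂O per 1000 ft² = 27 × 12% = 3.24 oz.
Convert to per acre: 3.24 × 43.56 = 141.134 oz.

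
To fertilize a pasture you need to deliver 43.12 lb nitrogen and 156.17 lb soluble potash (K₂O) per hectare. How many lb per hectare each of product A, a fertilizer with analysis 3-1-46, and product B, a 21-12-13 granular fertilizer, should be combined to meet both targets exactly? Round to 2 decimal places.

293.31 lb product A, 163.43 lb product B

With a, b = lb per hectare of product A and product B:
N: 0.03·a + 0.21·b = 43.12
K₂O: 0.46·a + 0.13·b = 156.17
From row1: a = (43.12 − 0.21·b) / 0.03.
Into row2: 0.46·(43.12 − 0.21·b)/0.03 + 0.13·b = 156.17 → b = 163.431, a = 293.313.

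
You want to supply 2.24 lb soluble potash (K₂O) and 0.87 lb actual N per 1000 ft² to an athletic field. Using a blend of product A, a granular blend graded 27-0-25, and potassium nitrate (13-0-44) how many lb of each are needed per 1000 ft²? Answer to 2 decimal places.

With a, b = lb per 1000 ft² of product A and potassium nitrate:
K₂O: 0.25·a + 0.44·b = 2.24
N: 0.27·a + 0.13·b = 0.87
Solving simultaneously: a = 1.06141, b = 4.48783.

1.06 lb product A, 4.49 lb potassium nitrate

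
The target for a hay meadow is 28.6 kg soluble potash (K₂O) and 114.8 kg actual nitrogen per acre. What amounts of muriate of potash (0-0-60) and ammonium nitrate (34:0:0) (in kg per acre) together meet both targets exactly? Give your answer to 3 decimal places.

47.667 kg muriate of potash, 337.647 kg ammonium nitrate

With a, b = kg per acre of muriate of potash and ammonium nitrate:
K₂O: 0.6·a + 0·b = 28.6
N: 0·a + 0.34·b = 114.8
Solving simultaneously: a = 47.6667, b = 337.6471.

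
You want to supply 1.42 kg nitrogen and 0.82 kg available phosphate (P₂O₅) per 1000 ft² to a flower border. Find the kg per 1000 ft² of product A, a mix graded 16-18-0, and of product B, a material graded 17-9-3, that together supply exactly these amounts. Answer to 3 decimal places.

Per-1000 ft² balance (a = product A, b = product B):
N: 0.16·a + 0.17·b = 1.42
P₂O₅: 0.18·a + 0.09·b = 0.82
Eliminate b: (row1) − 0.17/0.09·(row2) → -0.18·a = -0.128889, so a = 0.716049.
Then b = (0.82 − 0.18·0.716049) / 0.09 = 7.67901.

0.716 kg product A, 7.679 kg product B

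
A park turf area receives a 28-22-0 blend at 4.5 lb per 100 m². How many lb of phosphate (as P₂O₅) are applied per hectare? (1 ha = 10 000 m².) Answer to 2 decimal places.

P₂O₅ per 100 m² = 4.5 × 22% = 0.99 lb.
Convert to per hectare: 0.99 × 100 = 99 lb.

99.00 lb P₂O₅ per hectare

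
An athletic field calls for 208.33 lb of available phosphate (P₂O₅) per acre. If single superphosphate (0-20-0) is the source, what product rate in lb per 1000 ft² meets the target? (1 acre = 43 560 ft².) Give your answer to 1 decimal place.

23.9 lb of product per thousand sq ft

Product per acre = 208.33 / 20% = 1041.65 lb.
Convert to per 1000 ft²: 1041.65 × 0.0229568 = 23.913 lb.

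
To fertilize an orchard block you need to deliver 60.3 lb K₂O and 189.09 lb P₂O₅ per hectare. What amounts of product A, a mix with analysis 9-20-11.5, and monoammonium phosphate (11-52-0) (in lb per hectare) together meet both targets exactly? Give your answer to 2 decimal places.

Per-hectare balance (a = product A, b = monoammonium phosphate):
K₂O: 0.115·a + 0·b = 60.3
P₂O₅: 0.2·a + 0.52·b = 189.09
Eliminate a: (row1) − 0.115/0.2·(row2) → -0.299·b = -48.4267, so b = 161.962.
Back-substitute: a = (60.3 − 0·161.962) / 0.115 = 524.348.

524.35 lb product A, 161.96 lb monoammonium phosphate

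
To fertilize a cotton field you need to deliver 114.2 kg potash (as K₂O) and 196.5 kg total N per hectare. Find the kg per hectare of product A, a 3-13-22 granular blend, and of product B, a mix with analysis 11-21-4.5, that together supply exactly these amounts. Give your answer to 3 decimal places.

Per-hectare balance (a = product A, b = product B):
K₂O: 0.22·a + 0.045·b = 114.2
N: 0.03·a + 0.11·b = 196.5
Solving simultaneously: a = 162.77899, b = 1741.9694.

162.779 kg product A, 1741.969 kg product B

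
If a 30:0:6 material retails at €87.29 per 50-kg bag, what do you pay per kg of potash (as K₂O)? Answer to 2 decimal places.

€29.10 per kg K₂O

K₂O in bag = 50 × 6% = 3 kg.
Cost per kg K₂O = €87.29 / 3 = €29.0967.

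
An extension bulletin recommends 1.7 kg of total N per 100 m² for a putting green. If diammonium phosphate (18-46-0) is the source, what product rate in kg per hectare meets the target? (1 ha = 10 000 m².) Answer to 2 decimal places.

Product per 100 m² = 1.7 / 18% = 9.44444 kg.
Convert to per hectare: 9.44444 × 100 = 944.444 kg.

944.44 kg of product per hectare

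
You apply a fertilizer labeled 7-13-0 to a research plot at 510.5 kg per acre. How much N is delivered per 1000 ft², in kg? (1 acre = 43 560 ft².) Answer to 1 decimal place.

nitrogen per acre = 510.5 × 7% = 35.735 kg.
Convert to per 1000 ft²: 35.735 × 0.0229568 = 0.820363 kg.

0.8 kg N per thousand sq ft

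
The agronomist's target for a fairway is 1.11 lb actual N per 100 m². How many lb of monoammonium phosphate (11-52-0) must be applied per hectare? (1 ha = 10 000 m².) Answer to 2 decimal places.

Product per 100 m² = 1.11 / 11% = 10.0909 lb.
Convert to per hectare: 10.0909 × 100 = 1009.091 lb.

1009.09 lb of product per hectare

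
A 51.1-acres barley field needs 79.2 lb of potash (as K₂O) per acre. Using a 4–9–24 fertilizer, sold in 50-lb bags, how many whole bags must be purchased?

Product per acre = 79.2 / 24% = 330 lb.
Total product = 330 × 51.1 = 16863 lb.
Bags = ⌈16863 / 50⌉ = 338.

338 bags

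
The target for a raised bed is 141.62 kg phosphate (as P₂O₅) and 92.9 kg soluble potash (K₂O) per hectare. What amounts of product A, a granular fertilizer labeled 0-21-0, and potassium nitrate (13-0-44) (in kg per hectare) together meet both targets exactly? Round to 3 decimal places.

674.381 kg product A, 211.136 kg potassium nitrate

With a, b = kg per hectare of product A and potassium nitrate:
P₂O₅: 0.21·a + 0·b = 141.62
K₂O: 0·a + 0.44·b = 92.9
Solving simultaneously: a = 674.38095, b = 211.1364.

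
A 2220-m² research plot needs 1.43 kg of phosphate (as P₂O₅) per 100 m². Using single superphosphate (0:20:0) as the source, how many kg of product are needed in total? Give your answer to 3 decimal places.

158.730 kg

Product per 100 m² = 1.43 / 20% = 7.15 kg.
Total product = 7.15 × 2220 / 100 = 158.73 kg.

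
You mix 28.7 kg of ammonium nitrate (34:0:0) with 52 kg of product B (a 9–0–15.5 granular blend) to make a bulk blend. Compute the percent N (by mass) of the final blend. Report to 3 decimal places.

Total mass = 28.7 + 52 = 80.7 kg.
N mass = 34%×28.7 + 9%×52 = 14.438 kg.
% N = 14.438 / 80.7 = 17.89095%.

17.891% N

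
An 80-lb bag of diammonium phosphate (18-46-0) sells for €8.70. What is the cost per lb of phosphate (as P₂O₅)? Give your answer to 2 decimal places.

€0.24 per lb P₂O₅

P₂O₅ in bag = 80 × 46% = 36.8 lb.
Cost per lb P₂O₅ = €8.70 / 36.8 = €0.2364.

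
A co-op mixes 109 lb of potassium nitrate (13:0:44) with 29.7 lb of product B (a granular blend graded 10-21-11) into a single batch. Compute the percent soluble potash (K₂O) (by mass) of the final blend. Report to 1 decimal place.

Total mass = 109 + 29.7 = 138.7 lb.
K₂O mass = 44%×109 + 11%×29.7 = 51.227 lb.
% K₂O = 51.227 / 138.7 = 36.9337%.

36.9% K₂O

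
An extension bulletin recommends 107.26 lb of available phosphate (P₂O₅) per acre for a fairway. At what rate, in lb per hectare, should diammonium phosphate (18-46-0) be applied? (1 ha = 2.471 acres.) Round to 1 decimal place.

Product per acre = 107.26 / 46% = 233.174 lb.
Convert to per hectare: 233.174 × 2.471 = 576.173 lb.

576.2 lb of product per hectare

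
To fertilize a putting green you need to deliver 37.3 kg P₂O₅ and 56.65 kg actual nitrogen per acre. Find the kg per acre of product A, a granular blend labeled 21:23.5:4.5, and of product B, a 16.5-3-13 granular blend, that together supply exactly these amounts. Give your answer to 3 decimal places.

Let a = kg of product A, b = kg of product B (per acre).
P₂O₅: 0.235·a + 0.03·b = 37.3
N: 0.21·a + 0.165·b = 56.65
From row1: a = (37.3 − 0.03·b) / 0.235.
Into row2: 0.21·(37.3 − 0.03·b)/0.235 + 0.165·b = 56.65 → b = 168.73749, a = 137.1824.

137.182 kg product A, 168.737 kg product B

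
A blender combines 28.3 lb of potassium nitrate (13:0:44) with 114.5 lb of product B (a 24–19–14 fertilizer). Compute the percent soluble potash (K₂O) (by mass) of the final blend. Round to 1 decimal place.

Total mass = 28.3 + 114.5 = 142.8 lb.
K₂O mass = 44%×28.3 + 14%×114.5 = 28.482 lb.
% K₂O = 28.482 / 142.8 = 19.9454%.

19.9% K₂O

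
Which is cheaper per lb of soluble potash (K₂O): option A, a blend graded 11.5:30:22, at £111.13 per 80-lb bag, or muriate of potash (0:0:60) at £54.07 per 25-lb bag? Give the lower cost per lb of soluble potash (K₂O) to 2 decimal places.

option A: K₂O per bag = 80 × 22% = 17.6 lb; cost = 111.13 / 17.6 = £6.3142/lb K₂O.
muriate of potash: K₂O per bag = 25 × 60% = 15 lb; cost = 54.07 / 15 = £3.6047/lb K₂O.
muriate of potash is cheaper.

£3.60 per lb K₂O (muriate of potash)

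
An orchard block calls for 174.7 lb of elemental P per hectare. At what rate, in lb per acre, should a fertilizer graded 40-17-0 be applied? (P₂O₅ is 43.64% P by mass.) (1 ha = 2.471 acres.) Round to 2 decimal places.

As P₂O₅: 174.7 / 0.4364 = 400.321 lb per hectare.
Product per hectare = 400.321 / 17% = 2354.83 lb.
Convert to per acre: 2354.83 × 0.404694 = 952.986 lb.

952.99 lb of product per acre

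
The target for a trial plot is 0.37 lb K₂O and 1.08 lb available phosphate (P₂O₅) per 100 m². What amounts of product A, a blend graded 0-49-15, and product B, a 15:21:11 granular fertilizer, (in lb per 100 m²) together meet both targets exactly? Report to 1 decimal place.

1.8 lb product A, 0.9 lb product B

Per-100 m² balance (a = product A, b = product B):
K₂O: 0.15·a + 0.11·b = 0.37
P₂O₅: 0.49·a + 0.21·b = 1.08
Solving simultaneously: a = 1.83482, b = 0.861607.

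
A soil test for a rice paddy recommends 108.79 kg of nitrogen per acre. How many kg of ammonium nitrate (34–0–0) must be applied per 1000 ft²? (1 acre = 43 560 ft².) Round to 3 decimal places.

7.346 kg of product per thousand sq ft

Product per acre = 108.79 / 34% = 319.971 kg.
Convert to per 1000 ft²: 319.971 × 0.0229568 = 7.34551 kg.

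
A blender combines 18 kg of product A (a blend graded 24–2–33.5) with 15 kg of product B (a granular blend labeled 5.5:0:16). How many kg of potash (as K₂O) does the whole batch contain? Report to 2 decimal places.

8.43 kg K₂O

K₂O mass = 33.5%×18 + 16%×15 = 8.43 kg.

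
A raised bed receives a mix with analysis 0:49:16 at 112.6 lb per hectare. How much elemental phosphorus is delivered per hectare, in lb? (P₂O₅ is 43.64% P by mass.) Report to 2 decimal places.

P₂O₅ per hectare = 112.6 × 49% = 55.174 lb.
Elemental P = 55.174 × 0.4364 = 24.0779 lb per hectare.

24.08 lb P per hectare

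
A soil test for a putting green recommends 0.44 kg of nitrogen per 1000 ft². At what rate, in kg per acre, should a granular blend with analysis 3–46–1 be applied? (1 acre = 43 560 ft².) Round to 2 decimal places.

638.88 kg of product per acre

Product per 1000 ft² = 0.44 / 3% = 14.6667 kg.
Convert to per acre: 14.6667 × 43.56 = 638.88 kg.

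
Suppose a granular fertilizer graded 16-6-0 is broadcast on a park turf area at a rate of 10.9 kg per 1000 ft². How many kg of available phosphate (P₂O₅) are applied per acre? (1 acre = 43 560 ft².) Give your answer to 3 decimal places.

P₂O₅ per 1000 ft² = 10.9 × 6% = 0.654 kg.
Convert to per acre: 0.654 × 43.56 = 28.4882 kg.

28.488 kg P₂O₅ per acre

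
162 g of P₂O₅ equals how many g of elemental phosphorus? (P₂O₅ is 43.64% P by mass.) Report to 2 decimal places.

P = 162 × 0.4364 = 70.6968 g.

70.70 g P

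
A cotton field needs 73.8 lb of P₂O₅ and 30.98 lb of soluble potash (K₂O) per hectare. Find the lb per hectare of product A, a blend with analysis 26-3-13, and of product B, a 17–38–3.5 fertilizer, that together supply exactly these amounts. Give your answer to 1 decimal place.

Let a = lb of product A, b = lb of product B (per hectare).
P₂O₅: 0.03·a + 0.38·b = 73.8
K₂O: 0.13·a + 0.035·b = 30.98
Eliminate b: (row1) − 0.38/0.035·(row2) → -1.38143·a = -262.554, so a = 190.06.
Then b = (30.98 − 0.13·190.06) / 0.035 = 179.206.

190.1 lb product A, 179.2 lb product B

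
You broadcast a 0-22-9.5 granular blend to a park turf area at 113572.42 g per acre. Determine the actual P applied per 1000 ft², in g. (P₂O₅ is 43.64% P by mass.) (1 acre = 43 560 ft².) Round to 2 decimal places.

250.32 g P per thousand sq ft

P₂O₅ per acre = 113572.42 × 22% = 24985.9 g.
Elemental P = 24985.9 × 0.4364 = 10903.9 g per acre.
Convert to per 1000 ft²: 10903.9 × 0.0229568 = 250.318 g.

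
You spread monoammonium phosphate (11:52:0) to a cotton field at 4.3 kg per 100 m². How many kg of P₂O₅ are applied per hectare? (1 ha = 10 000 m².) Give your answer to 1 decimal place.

P₂O₅ per 100 m² = 4.3 × 52% = 2.236 kg.
Convert to per hectare: 2.236 × 100 = 223.6 kg.

223.6 kg P₂O₅ per hectare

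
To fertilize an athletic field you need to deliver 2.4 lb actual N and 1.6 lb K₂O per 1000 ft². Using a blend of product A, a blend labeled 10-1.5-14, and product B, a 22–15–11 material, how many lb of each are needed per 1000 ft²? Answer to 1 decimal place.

Per-1000 ft² balance (a = product A, b = product B):
N: 0.1·a + 0.22·b = 2.4
K₂O: 0.14·a + 0.11·b = 1.6
Eliminate b: (row1) − 0.22/0.11·(row2) → -0.18·a = -0.8, so a = 4.44444.
Then b = (1.6 − 0.14·4.44444) / 0.11 = 8.88889.

4.4 lb product A, 8.9 lb product B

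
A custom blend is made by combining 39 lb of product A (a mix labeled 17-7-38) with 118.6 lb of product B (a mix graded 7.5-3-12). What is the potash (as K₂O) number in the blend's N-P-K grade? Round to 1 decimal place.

Total mass = 39 + 118.6 = 157.6 lb.
K₂O mass = 38%×39 + 12%×118.6 = 29.052 lb.
% K₂O = 29.052 / 157.6 = 18.434%.

18.4% K₂O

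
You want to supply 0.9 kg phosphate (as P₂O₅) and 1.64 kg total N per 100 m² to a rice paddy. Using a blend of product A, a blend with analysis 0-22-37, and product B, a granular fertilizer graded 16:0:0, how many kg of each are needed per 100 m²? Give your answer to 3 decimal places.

With a, b = kg per 100 m² of product A and product B:
P₂O₅: 0.22·a + 0·b = 0.9
N: 0·a + 0.16·b = 1.64
Solving simultaneously: a = 4.09091, b = 10.25.

4.091 kg product A, 10.250 kg product B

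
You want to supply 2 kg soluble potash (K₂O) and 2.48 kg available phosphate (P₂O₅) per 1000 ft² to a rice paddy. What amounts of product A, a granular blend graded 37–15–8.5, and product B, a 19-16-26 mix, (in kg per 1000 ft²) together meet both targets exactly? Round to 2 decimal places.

Let a = kg of product A, b = kg of product B (per 1000 ft²).
K₂O: 0.085·a + 0.26·b = 2
P₂O₅: 0.15·a + 0.16·b = 2.48
Eliminate b: (row1) − 0.26/0.16·(row2) → -0.15875·a = -2.03, so a = 12.7874.
Then b = (2.48 − 0.15·12.7874) / 0.16 = 3.51181.

12.79 kg product A, 3.51 kg product B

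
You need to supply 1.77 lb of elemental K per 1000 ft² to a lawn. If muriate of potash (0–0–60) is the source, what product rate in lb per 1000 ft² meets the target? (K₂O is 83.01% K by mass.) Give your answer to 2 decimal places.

As K₂O: 1.77 / 0.8301 = 2.13227 lb per 1000 ft².
Product per 1000 ft² = 2.13227 / 60% = 3.55379 lb.

3.55 lb of product per thousand sq ft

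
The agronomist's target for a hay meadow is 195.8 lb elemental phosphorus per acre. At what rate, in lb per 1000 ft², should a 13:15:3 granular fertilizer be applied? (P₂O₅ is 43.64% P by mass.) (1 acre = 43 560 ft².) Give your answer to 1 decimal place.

68.7 lb of product per thousand sq ft

As P₂O₅: 195.8 / 0.4364 = 448.671 lb per acre.
Product per acre = 448.671 / 15% = 2991.14 lb.
Convert to per 1000 ft²: 2991.14 × 0.0229568 = 68.6671 lb.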